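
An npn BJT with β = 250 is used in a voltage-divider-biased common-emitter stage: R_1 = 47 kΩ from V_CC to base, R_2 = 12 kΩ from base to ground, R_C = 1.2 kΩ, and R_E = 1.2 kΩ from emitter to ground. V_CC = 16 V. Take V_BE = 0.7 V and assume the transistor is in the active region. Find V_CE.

Thevenize the base divider: V_Th = V_CC·R_2/(R_1+R_2) = 16×12/59 = 3.25 V, R_Th = R_1‖R_2 = 9.56 kΩ.
Base-emitter loop: V_Th = I_B·R_Th + V_BE + (β+1)I_B·R_E, so I_B = (3.25 − 0.7) / (9.56 + 251×1.2) = 0.00822 mA.
I_C = β·I_B = 250×0.00822 = 2.05 mA, and I_E = (β+1)I_B = 2.06 mA.
V_CE = V_CC − I_C·R_C − I_E·R_E = 16 − 2.05×1.2 − 2.06×1.2 = 11.1 V.
V_CE = 11.1 V > 0.2 V confirms active-region operation.

V_CE ≈ 11 V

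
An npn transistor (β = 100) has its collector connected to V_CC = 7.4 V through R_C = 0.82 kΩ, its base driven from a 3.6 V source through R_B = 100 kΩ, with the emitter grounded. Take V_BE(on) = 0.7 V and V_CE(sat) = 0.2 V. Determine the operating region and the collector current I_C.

active; I_C ≈ 2.9 mA

Assume active. Base-emitter loop: I_B = (V_BB − V_BE)/R_B = (3.6 − 0.7)/100 = 0.029 mA.
I_C = β·I_B = 100×0.029 = 2.9 mA.
V_CE = V_CC − I_C·R_C = 7.4 − 2.9×0.82 = 5.02 V > V_CE(sat), so the active-region assumption holds.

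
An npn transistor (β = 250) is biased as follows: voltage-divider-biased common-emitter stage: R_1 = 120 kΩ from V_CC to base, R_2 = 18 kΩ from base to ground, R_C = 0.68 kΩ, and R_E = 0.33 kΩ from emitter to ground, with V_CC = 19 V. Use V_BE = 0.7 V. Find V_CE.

V_CE ≈ 14 V

Thevenize the base divider: V_Th = V_CC·R_2/(R_1+R_2) = 19×18/138 = 2.48 V, R_Th = R_1‖R_2 = 15.7 kΩ.
Base-emitter loop: V_Th = I_B·R_Th + V_BE + (β+1)I_B·R_E, so I_B = (2.48 − 0.7) / (15.7 + 251×0.33) = 0.0181 mA.
I_C = β·I_B = 250×0.0181 = 4.51 mA, and I_E = (β+1)I_B = 4.53 mA.
V_CE = V_CC − I_C·R_C − I_E·R_E = 19 − 4.51×0.68 − 4.53×0.33 = 14.4 V.
V_CE = 14.4 V > 0.2 V confirms active-region operation.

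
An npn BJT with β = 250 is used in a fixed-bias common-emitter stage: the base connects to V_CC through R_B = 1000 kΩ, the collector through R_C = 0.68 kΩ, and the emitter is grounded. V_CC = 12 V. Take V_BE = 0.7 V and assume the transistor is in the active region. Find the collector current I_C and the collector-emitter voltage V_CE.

I_C ≈ 2.8 mA, V_CE ≈ 10 V

Base loop: V_CC = I_B·R_B + V_BE, so I_B = (12 − 0.7)/1000 kΩ = 0.0113 mA.
In the active region I_C = β·I_B = 250 × 0.0113 = 2.83 mA.
Collector loop: V_CE = V_CC − I_C·R_C = 12 − 2.83×0.68 = 10.1 V.
Since V_CE = 10.1 V > V_CE(sat) ≈ 0.2 V, the transistor is in the active region as assumed.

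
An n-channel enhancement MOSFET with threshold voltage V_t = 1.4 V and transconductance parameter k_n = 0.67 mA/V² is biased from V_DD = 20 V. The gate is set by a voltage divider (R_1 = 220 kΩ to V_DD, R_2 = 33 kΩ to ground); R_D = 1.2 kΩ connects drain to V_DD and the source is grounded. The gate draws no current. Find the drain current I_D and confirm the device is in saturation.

I_D ≈ 0.49 mA

V_G = V_DD·R_2/(R_1+R_2) = 20×33/253 = 2.61 V. With the source grounded, V_GS = V_G = 2.61 V.
Assume saturation: I_D = (k_n/2)(V_GS − V_t)² = (0.67/2)×(2.61 − 1.4)² = 0.335×1.21² = 0.489 mA.
V_DS = V_DD − I_D·R_D = 20 − 0.489×1.2 = 19.4 V.
Saturation requires V_DS ≥ V_GS − V_t = 1.21 V; 19.4 ≥ 1.21 ✓.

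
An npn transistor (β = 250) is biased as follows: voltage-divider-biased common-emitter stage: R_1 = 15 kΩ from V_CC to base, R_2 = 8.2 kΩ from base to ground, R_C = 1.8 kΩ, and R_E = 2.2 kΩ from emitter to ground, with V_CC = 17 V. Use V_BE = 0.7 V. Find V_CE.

V_CE ≈ 7.5 V

Thevenize the base divider: V_Th = V_CC·R_2/(R_1+R_2) = 17×8.2/23.2 = 6.01 V, R_Th = R_1‖R_2 = 5.3 kΩ.
Base-emitter loop: V_Th = I_B·R_Th + V_BE + (β+1)I_B·R_E, so I_B = (6.01 − 0.7) / (5.3 + 251×2.2) = 0.00952 mA.
I_C = β·I_B = 250×0.00952 = 2.38 mA, and I_E = (β+1)I_B = 2.39 mA.
V_CE = V_CC − I_C·R_C − I_E·R_E = 17 − 2.38×1.8 − 2.39×2.2 = 7.46 V.
V_CE = 7.46 V > 0.2 V confirms active-region operation.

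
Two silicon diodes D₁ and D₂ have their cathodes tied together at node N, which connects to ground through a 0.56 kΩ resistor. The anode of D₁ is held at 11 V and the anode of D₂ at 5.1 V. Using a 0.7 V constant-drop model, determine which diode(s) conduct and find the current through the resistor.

Only D₁ conducts; I_R ≈ 18 mA

Assume both conduct. Then node N would need to be at both 11−0.7 = 10.3 V and 5.1−0.7 = 4.4 V, which is impossible.
Assume only D₁ conducts: V_N = 11 − 0.7 = 10.3 V, so I_R = 10.3/0.56 = 18.4 mA.
Check D₂: its anode-to-cathode voltage is 5.1 − 10.3 = -5.2 V < 0.7 V, so it is off. The assumption is consistent.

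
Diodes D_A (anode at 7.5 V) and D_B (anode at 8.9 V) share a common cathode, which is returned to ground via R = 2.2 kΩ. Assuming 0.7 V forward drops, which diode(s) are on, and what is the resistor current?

Assume both conduct. Then node N would need to be at both 7.5−0.7 = 6.8 V and 8.9−0.7 = 8.2 V, which is impossible.
Assume only D_B conducts: V_N = 8.9 − 0.7 = 8.2 V, so I_R = 8.2/2.2 = 3.73 mA.
Check D_A: its anode-to-cathode voltage is 7.5 − 8.2 = -0.7 V < 0.7 V, so it is off. The assumption is consistent.

Only D_B conducts; I_R ≈ 3.7 mA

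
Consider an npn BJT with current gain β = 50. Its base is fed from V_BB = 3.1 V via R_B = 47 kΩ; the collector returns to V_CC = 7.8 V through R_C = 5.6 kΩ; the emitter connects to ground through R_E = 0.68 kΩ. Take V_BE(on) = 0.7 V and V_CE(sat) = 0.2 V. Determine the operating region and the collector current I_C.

saturation; I_C ≈ 1.2 mA

Assume active: I_B = (3.1 − 0.7)/(47 + 51×0.68) = 0.0294 mA, I_C = β·I_B = 1.47 mA.
Then V_CE = 7.8 − 1.47×5.6 − 1.5×0.68 = -1.45 V < 0.2 V — the active assumption fails.
Re-solve with V_CE = 0.2 V. KCL at the emitter: V_E/R_E = (V_BB−0.7−V_E)/R_B + (V_CC−0.2−V_E)/R_C, giving V_E = 0.843 V.
I_C = (V_CC − 0.2 − V_E)/R_C = (7.6 − 0.843)/5.6 = 1.21 mA.
Check: I_B = (2.4 − 0.843)/47 = 0.0331 mA, and β·I_B = 1.66 mA > I_C, confirming saturation.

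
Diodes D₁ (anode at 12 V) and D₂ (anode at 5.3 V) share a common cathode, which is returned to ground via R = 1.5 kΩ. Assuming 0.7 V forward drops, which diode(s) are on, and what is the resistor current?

Assume both conduct. Then node N would need to be at both 12−0.7 = 11.3 V and 5.3−0.7 = 4.6 V, which is impossible.
Assume only D₁ conducts: V_N = 12 − 0.7 = 11.3 V, so I_R = 11.3/1.5 = 7.53 mA.
Check D₂: its anode-to-cathode voltage is 5.3 − 11.3 = -6 V < 0.7 V, so it is off. The assumption is consistent.

Only D₁ conducts; I_R ≈ 7.5 mA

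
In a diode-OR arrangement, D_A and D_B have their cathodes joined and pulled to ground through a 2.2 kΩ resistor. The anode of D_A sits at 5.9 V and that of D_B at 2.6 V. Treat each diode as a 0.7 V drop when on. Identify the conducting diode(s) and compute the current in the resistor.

Only D_A conducts; I_R ≈ 2.4 mA

Assume both conduct. Then node N would need to be at both 5.9−0.7 = 5.2 V and 2.6−0.7 = 1.9 V, which is impossible.
Assume only D_A conducts: V_N = 5.9 − 0.7 = 5.2 V, so I_R = 5.2/2.2 = 2.36 mA.
Check D_B: its anode-to-cathode voltage is 2.6 − 5.2 = -2.6 V < 0.7 V, so it is off. The assumption is consistent.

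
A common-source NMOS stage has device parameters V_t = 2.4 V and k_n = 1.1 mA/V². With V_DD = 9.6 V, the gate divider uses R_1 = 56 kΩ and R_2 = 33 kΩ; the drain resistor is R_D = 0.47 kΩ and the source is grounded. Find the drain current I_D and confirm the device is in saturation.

V_G = V_DD·R_2/(R_1+R_2) = 9.6×33/89 = 3.56 V. With the source grounded, V_GS = V_G = 3.56 V.
Assume saturation: I_D = (k_n/2)(V_GS − V_t)² = (1.1/2)×(3.56 − 2.4)² = 0.55×1.16² = 0.74 mA.
V_DS = V_DD − I_D·R_D = 9.6 − 0.74×0.47 = 9.25 V.
Saturation requires V_DS ≥ V_GS − V_t = 1.16 V; 9.25 ≥ 1.16 ✓.

I_D ≈ 0.74 mA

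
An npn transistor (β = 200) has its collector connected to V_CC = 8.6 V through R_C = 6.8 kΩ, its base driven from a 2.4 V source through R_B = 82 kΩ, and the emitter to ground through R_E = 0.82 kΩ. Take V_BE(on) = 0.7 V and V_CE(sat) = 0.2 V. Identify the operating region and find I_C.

saturation; I_C ≈ 1.1 mA

Assume active: I_B = (2.4 − 0.7)/(82 + 201×0.82) = 0.00689 mA, I_C = β·I_B = 1.38 mA.
Then V_CE = 8.6 − 1.38×6.8 − 1.38×0.82 = -1.9 V < 0.2 V — the active assumption fails.
Re-solve with V_CE = 0.2 V. KCL at the emitter: V_E/R_E = (V_BB−0.7−V_E)/R_B + (V_CC−0.2−V_E)/R_C, giving V_E = 0.911 V.
I_C = (V_CC − 0.2 − V_E)/R_C = (8.4 − 0.911)/6.8 = 1.1 mA.
Check: I_B = (1.7 − 0.911)/82 = 0.00962 mA, and β·I_B = 1.92 mA > I_C, confirming saturation.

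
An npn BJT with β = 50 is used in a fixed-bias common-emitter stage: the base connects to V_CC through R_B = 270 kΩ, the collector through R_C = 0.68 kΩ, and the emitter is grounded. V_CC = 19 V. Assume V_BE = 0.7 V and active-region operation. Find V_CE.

V_CE ≈ 17 V

Base loop: V_CC = I_B·R_B + V_BE, so I_B = (19 − 0.7)/270 kΩ = 0.0678 mA.
In the active region I_C = β·I_B = 50 × 0.0678 = 3.39 mA.
Collector loop: V_CE = V_CC − I_C·R_C = 19 − 3.39×0.68 = 16.7 V.
Since V_CE = 16.7 V > V_CE(sat) ≈ 0.2 V, the transistor is in the active region as assumed.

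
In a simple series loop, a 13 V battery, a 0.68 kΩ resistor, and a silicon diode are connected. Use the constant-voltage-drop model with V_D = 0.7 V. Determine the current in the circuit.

I ≈ 18 mA

KVL around the loop: 13 = V_D + I·R = 0.7 + I × 0.68 kΩ.
So I = (13 − 0.7) / 0.68 kΩ = 12.3 / 0.68 = 18.1 mA.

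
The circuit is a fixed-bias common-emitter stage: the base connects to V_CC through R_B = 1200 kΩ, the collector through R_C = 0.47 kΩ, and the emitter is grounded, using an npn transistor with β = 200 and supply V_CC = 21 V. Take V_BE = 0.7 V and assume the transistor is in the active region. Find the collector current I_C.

Base loop: V_CC = I_B·R_B + V_BE, so I_B = (21 − 0.7)/1200 kΩ = 0.0169 mA.
In the active region I_C = β·I_B = 200 × 0.0169 = 3.38 mA.
Collector loop: V_CE = V_CC − I_C·R_C = 21 − 3.38×0.47 = 19.4 V.
Since V_CE = 19.4 V > V_CE(sat) ≈ 0.2 V, the transistor is in the active region as assumed.

I_C ≈ 3.4 mA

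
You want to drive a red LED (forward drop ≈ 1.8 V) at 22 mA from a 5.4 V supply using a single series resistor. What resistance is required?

R ≈ 0.16 kΩ

The resistor drops V_S − V_D = 5.4 − 1.8 = 3.6 V at 22 mA.
R = 3.6 V / 22 mA = 0.164 kΩ.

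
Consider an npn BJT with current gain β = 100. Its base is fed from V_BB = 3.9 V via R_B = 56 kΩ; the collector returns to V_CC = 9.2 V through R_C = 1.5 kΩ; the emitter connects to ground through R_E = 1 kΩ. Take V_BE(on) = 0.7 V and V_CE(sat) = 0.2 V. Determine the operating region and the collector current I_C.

active; I_C ≈ 2 mA

Assume active. Base-emitter loop: I_B = (V_BB − V_BE)/(R_B + (β+1)R_E) = (3.9 − 0.7)/(56 + 101×1) = 0.0204 mA.
I_C = β·I_B = 100×0.0204 = 2.04 mA.
V_CE = V_CC − I_C·R_C − I_E·R_E = 9.2 − 2.04×1.5 − 2.06×1 = 4.08 V > V_CE(sat), so the active-region assumption holds.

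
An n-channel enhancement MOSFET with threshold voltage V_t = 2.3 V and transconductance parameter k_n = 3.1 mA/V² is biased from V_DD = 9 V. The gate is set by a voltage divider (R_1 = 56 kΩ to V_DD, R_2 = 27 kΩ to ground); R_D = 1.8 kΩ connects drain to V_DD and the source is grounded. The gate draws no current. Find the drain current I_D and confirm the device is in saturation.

I_D ≈ 0.61 mA

V_G = V_DD·R_2/(R_1+R_2) = 9×27/83 = 2.93 V. With the source grounded, V_GS = V_G = 2.93 V.
Assume saturation: I_D = (k_n/2)(V_GS − V_t)² = (3.1/2)×(2.93 − 2.3)² = 1.55×0.628² = 0.611 mA.
V_DS = V_DD − I_D·R_D = 9 − 0.611×1.8 = 7.9 V.
Saturation requires V_DS ≥ V_GS − V_t = 0.628 V; 7.9 ≥ 0.628 ✓.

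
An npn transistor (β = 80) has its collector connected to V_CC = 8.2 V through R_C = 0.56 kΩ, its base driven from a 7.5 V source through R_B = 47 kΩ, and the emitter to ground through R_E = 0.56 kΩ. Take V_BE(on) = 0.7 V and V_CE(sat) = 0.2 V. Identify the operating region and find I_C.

Assume active. Base-emitter loop: I_B = (V_BB − V_BE)/(R_B + (β+1)R_E) = (7.5 − 0.7)/(47 + 81×0.56) = 0.0736 mA.
I_C = β·I_B = 80×0.0736 = 5.89 mA.
V_CE = V_CC − I_C·R_C − I_E·R_E = 8.2 − 5.89×0.56 − 5.96×0.56 = 1.56 V > V_CE(sat), so the active-region assumption holds.

active; I_C ≈ 5.9 mA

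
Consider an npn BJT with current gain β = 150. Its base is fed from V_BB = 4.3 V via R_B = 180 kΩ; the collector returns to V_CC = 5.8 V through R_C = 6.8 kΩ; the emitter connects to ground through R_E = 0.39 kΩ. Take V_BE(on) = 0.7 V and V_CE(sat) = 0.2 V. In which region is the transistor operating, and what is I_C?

saturation; I_C ≈ 0.78 mA

Assume active: I_B = (4.3 − 0.7)/(180 + 151×0.39) = 0.0151 mA, I_C = β·I_B = 2.26 mA.
Then V_CE = 5.8 − 2.26×6.8 − 2.28×0.39 = -10.5 V < 0.2 V — the active assumption fails.
Re-solve with V_CE = 0.2 V. KCL at the emitter: V_E/R_E = (V_BB−0.7−V_E)/R_B + (V_CC−0.2−V_E)/R_C, giving V_E = 0.31 V.
I_C = (V_CC − 0.2 − V_E)/R_C = (5.6 − 0.31)/6.8 = 0.778 mA.
Check: I_B = (3.6 − 0.31)/180 = 0.0183 mA, and β·I_B = 2.74 mA > I_C, confirming saturation.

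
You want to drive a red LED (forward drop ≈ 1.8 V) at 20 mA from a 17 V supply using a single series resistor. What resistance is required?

R ≈ 0.76 kΩ

The resistor drops V_S − V_D = 17 − 1.8 = 15.2 V at 20 mA.
R = 15.2 V / 20 mA = 0.76 kΩ.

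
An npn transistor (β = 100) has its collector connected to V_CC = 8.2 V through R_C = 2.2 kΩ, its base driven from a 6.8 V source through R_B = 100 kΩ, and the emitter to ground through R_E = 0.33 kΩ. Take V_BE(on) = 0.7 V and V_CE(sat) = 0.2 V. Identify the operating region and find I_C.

saturation; I_C ≈ 3.2 mA

Assume active: I_B = (6.8 − 0.7)/(100 + 101×0.33) = 0.0458 mA, I_C = β·I_B = 4.58 mA.
Then V_CE = 8.2 − 4.58×2.2 − 4.62×0.33 = -3.39 V < 0.2 V — the active assumption fails.
Re-solve with V_CE = 0.2 V. KCL at the emitter: V_E/R_E = (V_BB−0.7−V_E)/R_B + (V_CC−0.2−V_E)/R_C, giving V_E = 1.06 V.
I_C = (V_CC − 0.2 − V_E)/R_C = (8 − 1.06)/2.2 = 3.16 mA.
Check: I_B = (6.1 − 1.06)/100 = 0.0504 mA, and β·I_B = 5.04 mA > I_C, confirming saturation.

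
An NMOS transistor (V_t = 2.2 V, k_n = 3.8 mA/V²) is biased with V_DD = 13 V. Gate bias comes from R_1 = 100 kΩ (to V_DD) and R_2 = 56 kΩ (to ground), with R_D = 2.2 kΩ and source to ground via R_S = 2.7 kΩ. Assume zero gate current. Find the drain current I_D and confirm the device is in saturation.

I_D ≈ 0.69 mA

V_G = V_DD·R_2/(R_1+R_2) = 13×56/156 = 4.67 V.
Assume saturation: I_D = (k_n/2)(V_GS − V_t)² with V_GS = V_G − I_D·R_S = 4.67 − 2.7·I_D.
Substituting gives 13.9·I_D² − 26.3·I_D + 11.6 = 0, with roots I_D = 0.69 or 1.21 mA.
The root I_D = 1.21 mA gives V_GS = 1.4 V ≤ V_t, so take I_D = 0.69 mA.
Then V_GS = 2.8 V and V_DS = V_DD − I_D(R_D+R_S) = 13 − 0.69×4.9 = 9.62 V.
Saturation requires V_DS ≥ V_GS − V_t = 0.603 V; 9.62 ≥ 0.603 ✓.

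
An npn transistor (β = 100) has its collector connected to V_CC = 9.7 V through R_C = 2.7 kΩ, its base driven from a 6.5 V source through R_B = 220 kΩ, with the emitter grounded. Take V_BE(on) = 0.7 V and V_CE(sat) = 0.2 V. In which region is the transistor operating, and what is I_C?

active; I_C ≈ 2.6 mA

Assume active. Base-emitter loop: I_B = (V_BB − V_BE)/R_B = (6.5 − 0.7)/220 = 0.0264 mA.
I_C = β·I_B = 100×0.0264 = 2.64 mA.
V_CE = V_CC − I_C·R_C = 9.7 − 2.64×2.7 = 2.58 V > V_CE(sat), so the active-region assumption holds.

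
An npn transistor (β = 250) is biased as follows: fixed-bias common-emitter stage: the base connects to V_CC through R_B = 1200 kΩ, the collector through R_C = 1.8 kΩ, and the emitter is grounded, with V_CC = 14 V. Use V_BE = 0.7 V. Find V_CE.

V_CE ≈ 9 V

Base loop: V_CC = I_B·R_B + V_BE, so I_B = (14 − 0.7)/1200 kΩ = 0.0111 mA.
In the active region I_C = β·I_B = 250 × 0.0111 = 2.77 mA.
Collector loop: V_CE = V_CC − I_C·R_C = 14 − 2.77×1.8 = 9.01 V.
Since V_CE = 9.01 V > V_CE(sat) ≈ 0.2 V, the transistor is in the active region as assumed.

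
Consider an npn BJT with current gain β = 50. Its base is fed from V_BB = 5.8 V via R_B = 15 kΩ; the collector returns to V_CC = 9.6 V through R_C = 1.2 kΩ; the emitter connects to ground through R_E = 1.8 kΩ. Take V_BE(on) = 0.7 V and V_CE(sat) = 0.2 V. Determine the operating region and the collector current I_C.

Assume active. Base-emitter loop: I_B = (V_BB − V_BE)/(R_B + (β+1)R_E) = (5.8 − 0.7)/(15 + 51×1.8) = 0.0478 mA.
I_C = β·I_B = 50×0.0478 = 2.39 mA.
V_CE = V_CC − I_C·R_C − I_E·R_E = 9.6 − 2.39×1.2 − 2.44×1.8 = 2.35 V > V_CE(sat), so the active-region assumption holds.

active; I_C ≈ 2.4 mA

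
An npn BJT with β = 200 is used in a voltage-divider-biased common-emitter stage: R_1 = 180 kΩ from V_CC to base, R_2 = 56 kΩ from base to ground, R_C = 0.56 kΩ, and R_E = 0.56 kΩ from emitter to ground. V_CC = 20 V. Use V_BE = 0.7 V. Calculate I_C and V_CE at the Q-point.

Thevenize the base divider: V_Th = V_CC·R_2/(R_1+R_2) = 20×56/236 = 4.75 V, R_Th = R_1‖R_2 = 42.7 kΩ.
Base-emitter loop: V_Th = I_B·R_Th + V_BE + (β+1)I_B·R_E, so I_B = (4.75 − 0.7) / (42.7 + 201×0.56) = 0.0261 mA.
I_C = β·I_B = 200×0.0261 = 5.21 mA, and I_E = (β+1)I_B = 5.24 mA.
V_CE = V_CC − I_C·R_C − I_E·R_E = 20 − 5.21×0.56 − 5.24×0.56 = 14.1 V.
V_CE = 14.1 V > 0.2 V confirms active-region operation.

I_C ≈ 5.2 mA, V_CE ≈ 14 V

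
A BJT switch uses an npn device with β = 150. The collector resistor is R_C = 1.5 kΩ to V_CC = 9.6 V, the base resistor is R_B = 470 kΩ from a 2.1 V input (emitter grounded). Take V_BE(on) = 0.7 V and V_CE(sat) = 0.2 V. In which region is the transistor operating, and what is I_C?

Assume active. Base-emitter loop: I_B = (V_BB − V_BE)/R_B = (2.1 − 0.7)/470 = 0.00298 mA.
I_C = β·I_B = 150×0.00298 = 0.447 mA.
V_CE = V_CC − I_C·R_C = 9.6 − 0.447×1.5 = 8.93 V > V_CE(sat), so the active-region assumption holds.

active; I_C ≈ 0.45 mA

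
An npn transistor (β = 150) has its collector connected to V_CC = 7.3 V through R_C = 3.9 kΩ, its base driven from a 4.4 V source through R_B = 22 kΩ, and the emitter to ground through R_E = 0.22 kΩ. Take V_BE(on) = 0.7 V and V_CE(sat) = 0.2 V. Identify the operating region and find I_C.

saturation; I_C ≈ 1.7 mA

Assume active: I_B = (4.4 − 0.7)/(22 + 151×0.22) = 0.067 mA, I_C = β·I_B = 10.1 mA.
Then V_CE = 7.3 − 10.1×3.9 − 10.1×0.22 = -34.1 V < 0.2 V — the active assumption fails.
Re-solve with V_CE = 0.2 V. KCL at the emitter: V_E/R_E = (V_BB−0.7−V_E)/R_B + (V_CC−0.2−V_E)/R_C, giving V_E = 0.41 V.
I_C = (V_CC − 0.2 − V_E)/R_C = (7.1 − 0.41)/3.9 = 1.72 mA.
Check: I_B = (3.7 − 0.41)/22 = 0.15 mA, and β·I_B = 22.4 mA > I_C, confirming saturation.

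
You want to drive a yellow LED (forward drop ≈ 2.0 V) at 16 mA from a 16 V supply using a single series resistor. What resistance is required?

The resistor drops V_S − V_D = 16 − 2.0 = 14 V at 16 mA.
R = 14 V / 16 mA = 0.875 kΩ.

R ≈ 0.88 kΩ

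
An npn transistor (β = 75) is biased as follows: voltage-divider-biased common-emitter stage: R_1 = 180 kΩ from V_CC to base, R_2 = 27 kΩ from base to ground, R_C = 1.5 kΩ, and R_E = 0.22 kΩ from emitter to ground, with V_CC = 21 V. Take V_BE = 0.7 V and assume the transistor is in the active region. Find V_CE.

Thevenize the base divider: V_Th = V_CC·R_2/(R_1+R_2) = 21×27/207 = 2.74 V, R_Th = R_1‖R_2 = 23.5 kΩ.
Base-emitter loop: V_Th = I_B·R_Th + V_BE + (β+1)I_B·R_E, so I_B = (2.74 − 0.7) / (23.5 + 76×0.22) = 0.0507 mA.
I_C = β·I_B = 75×0.0507 = 3.8 mA, and I_E = (β+1)I_B = 3.86 mA.
V_CE = V_CC − I_C·R_C − I_E·R_E = 21 − 3.8×1.5 − 3.86×0.22 = 14.4 V.
V_CE = 14.4 V > 0.2 V confirms active-region operation.

V_CE ≈ 14 V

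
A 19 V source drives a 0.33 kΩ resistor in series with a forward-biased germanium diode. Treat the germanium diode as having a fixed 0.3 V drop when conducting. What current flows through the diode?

KVL around the loop: 19 = V_D + I·R = 0.3 + I × 0.33 kΩ.
So I = (19 − 0.3) / 0.33 kΩ = 18.7 / 0.33 = 56.7 mA.

I ≈ 57 mA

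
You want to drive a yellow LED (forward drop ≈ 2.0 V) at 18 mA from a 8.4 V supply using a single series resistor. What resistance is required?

The resistor drops V_S − V_D = 8.4 − 2.0 = 6.4 V at 18 mA.
R = 6.4 V / 18 mA = 0.356 kΩ.

R ≈ 0.36 kΩ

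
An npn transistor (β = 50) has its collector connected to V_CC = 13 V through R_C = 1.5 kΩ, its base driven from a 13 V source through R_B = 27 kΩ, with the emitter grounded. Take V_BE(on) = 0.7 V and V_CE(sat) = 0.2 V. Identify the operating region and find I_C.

saturation; I_C ≈ 8.5 mA

Assume active: I_B = (13 − 0.7)/27 = 0.456 mA, giving I_C = β·I_B = 22.8 mA.
But then V_CE = 13 − 22.8×1.5 = -21.2 V < V_CE(sat) = 0.2 V — impossible in the active region.
So the transistor is saturated. With V_CE = 0.2 V, I_C = (V_CC − 0.2)/R_C = 12.8/1.5 = 8.53 mA.
Check: β·I_B = 22.8 mA > I_C = 8.53 mA, confirming saturation.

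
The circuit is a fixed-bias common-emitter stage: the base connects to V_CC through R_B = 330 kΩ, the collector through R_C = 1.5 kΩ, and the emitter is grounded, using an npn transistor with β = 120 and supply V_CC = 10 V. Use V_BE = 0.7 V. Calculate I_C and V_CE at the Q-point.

I_C ≈ 3.4 mA, V_CE ≈ 4.9 V

Base loop: V_CC = I_B·R_B + V_BE, so I_B = (10 − 0.7)/330 kΩ = 0.0282 mA.
In the active region I_C = β·I_B = 120 × 0.0282 = 3.38 mA.
Collector loop: V_CE = V_CC − I_C·R_C = 10 − 3.38×1.5 = 4.93 V.
Since V_CE = 4.93 V > V_CE(sat) ≈ 0.2 V, the transistor is in the active region as assumed.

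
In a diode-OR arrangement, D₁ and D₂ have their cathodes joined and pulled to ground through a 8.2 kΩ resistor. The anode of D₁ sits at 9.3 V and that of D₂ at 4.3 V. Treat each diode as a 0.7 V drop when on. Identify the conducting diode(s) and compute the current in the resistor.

Assume both conduct. Then node N would need to be at both 9.3−0.7 = 8.6 V and 4.3−0.7 = 3.6 V, which is impossible.
Assume only D₁ conducts: V_N = 9.3 − 0.7 = 8.6 V, so I_R = 8.6/8.2 = 1.05 mA.
Check D₂: its anode-to-cathode voltage is 4.3 − 8.6 = -4.3 V < 0.7 V, so it is off. The assumption is consistent.

Only D₁ conducts; I_R ≈ 1 mA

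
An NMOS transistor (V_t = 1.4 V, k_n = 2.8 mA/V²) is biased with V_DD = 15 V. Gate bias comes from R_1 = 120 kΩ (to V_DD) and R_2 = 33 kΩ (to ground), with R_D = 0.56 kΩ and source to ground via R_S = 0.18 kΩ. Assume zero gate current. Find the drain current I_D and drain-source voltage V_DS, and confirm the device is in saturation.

V_G = V_DD·R_2/(R_1+R_2) = 15×33/153 = 3.24 V.
Assume saturation: I_D = (k_n/2)(V_GS − V_t)² with V_GS = V_G − I_D·R_S = 3.24 − 0.18·I_D.
Substituting gives 0.0454·I_D² − 1.92·I_D + 4.72 = 0, with roots I_D = 2.61 or 39.8 mA.
The root I_D = 39.8 mA gives V_GS = -3.93 V ≤ V_t, so take I_D = 2.61 mA.
Then V_GS = 2.77 V and V_DS = V_DD − I_D(R_D+R_S) = 15 − 2.61×0.74 = 13.1 V.
Saturation requires V_DS ≥ V_GS − V_t = 1.37 V; 13.1 ≥ 1.37 ✓.

I_D ≈ 2.6 mA, V_DS ≈ 13 V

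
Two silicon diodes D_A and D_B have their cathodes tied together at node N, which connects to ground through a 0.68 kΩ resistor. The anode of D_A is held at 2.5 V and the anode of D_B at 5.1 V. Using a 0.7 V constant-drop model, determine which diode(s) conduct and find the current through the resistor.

Only D_B conducts; I_R ≈ 6.5 mA

Assume both conduct. Then node N would need to be at both 2.5−0.7 = 1.8 V and 5.1−0.7 = 4.4 V, which is impossible.
Assume only D_B conducts: V_N = 5.1 − 0.7 = 4.4 V, so I_R = 4.4/0.68 = 6.47 mA.
Check D_A: its anode-to-cathode voltage is 2.5 − 4.4 = -1.9 V < 0.7 V, so it is off. The assumption is consistent.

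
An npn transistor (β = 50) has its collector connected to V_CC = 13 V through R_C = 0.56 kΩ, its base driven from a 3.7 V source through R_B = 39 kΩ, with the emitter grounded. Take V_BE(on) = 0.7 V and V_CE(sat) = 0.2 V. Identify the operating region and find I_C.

Assume active. Base-emitter loop: I_B = (V_BB − V_BE)/R_B = (3.7 − 0.7)/39 = 0.0769 mA.
I_C = β·I_B = 50×0.0769 = 3.85 mA.
V_CE = V_CC − I_C·R_C = 13 − 3.85×0.56 = 10.8 V > V_CE(sat), so the active-region assumption holds.

active; I_C ≈ 3.8 mA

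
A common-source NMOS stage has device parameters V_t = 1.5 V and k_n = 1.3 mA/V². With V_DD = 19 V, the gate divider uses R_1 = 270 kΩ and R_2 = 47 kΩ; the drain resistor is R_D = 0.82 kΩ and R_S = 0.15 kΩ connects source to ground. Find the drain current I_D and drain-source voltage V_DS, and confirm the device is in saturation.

V_G = V_DD·R_2/(R_1+R_2) = 19×47/317 = 2.82 V.
Assume saturation: I_D = (k_n/2)(V_GS − V_t)² with V_GS = V_G − I_D·R_S = 2.82 − 0.15·I_D.
Substituting gives 0.0146·I_D² − 1.26·I_D + 1.13 = 0, with roots I_D = 0.907 or 85 mA.
The root I_D = 85 mA gives V_GS = -9.94 V ≤ V_t, so take I_D = 0.907 mA.
Then V_GS = 2.68 V and V_DS = V_DD − I_D(R_D+R_S) = 19 − 0.907×0.97 = 18.1 V.
Saturation requires V_DS ≥ V_GS − V_t = 1.18 V; 18.1 ≥ 1.18 ✓.

I_D ≈ 0.91 mA, V_DS ≈ 18 V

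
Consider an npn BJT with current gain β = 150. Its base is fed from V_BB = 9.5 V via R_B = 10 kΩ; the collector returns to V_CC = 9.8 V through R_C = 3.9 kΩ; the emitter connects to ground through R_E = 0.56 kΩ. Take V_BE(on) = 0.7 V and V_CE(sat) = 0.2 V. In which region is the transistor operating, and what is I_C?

Assume active: I_B = (9.5 − 0.7)/(10 + 151×0.56) = 0.0931 mA, I_C = β·I_B = 14 mA.
Then V_CE = 9.8 − 14×3.9 − 14.1×0.56 = -52.5 V < 0.2 V — the active assumption fails.
Re-solve with V_CE = 0.2 V. KCL at the emitter: V_E/R_E = (V_BB−0.7−V_E)/R_B + (V_CC−0.2−V_E)/R_C, giving V_E = 1.56 V.
I_C = (V_CC − 0.2 − V_E)/R_C = (9.6 − 1.56)/3.9 = 2.06 mA.
Check: I_B = (8.8 − 1.56)/10 = 0.724 mA, and β·I_B = 109 mA > I_C, confirming saturation.

saturation; I_C ≈ 2.1 mA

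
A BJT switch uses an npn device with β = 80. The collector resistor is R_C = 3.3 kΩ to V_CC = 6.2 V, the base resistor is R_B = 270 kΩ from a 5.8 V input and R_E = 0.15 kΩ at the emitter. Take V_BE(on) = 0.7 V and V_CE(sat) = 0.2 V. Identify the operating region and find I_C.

active; I_C ≈ 1.4 mA

Assume active. Base-emitter loop: I_B = (V_BB − V_BE)/(R_B + (β+1)R_E) = (5.8 − 0.7)/(270 + 81×0.15) = 0.0181 mA.
I_C = β·I_B = 80×0.0181 = 1.45 mA.
V_CE = V_CC − I_C·R_C − I_E·R_E = 6.2 − 1.45×3.3 − 1.46×0.15 = 1.21 V > V_CE(sat), so the active-region assumption holds.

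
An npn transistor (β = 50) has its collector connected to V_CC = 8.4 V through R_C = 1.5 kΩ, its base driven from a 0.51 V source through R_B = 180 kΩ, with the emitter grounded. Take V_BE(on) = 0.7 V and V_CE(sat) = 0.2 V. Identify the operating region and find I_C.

V_BB = 0.51 V ≤ V_BE(on) = 0.7 V, so the base-emitter junction is not forward biased.
The transistor is in cutoff: I_B = I_C = 0.

cutoff; I_C ≈ 0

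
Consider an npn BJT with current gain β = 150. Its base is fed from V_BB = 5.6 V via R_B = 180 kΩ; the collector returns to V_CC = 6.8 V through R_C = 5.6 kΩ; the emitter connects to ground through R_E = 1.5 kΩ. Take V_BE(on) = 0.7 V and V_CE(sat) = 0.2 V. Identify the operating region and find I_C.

Assume active: I_B = (5.6 − 0.7)/(180 + 151×1.5) = 0.0121 mA, I_C = β·I_B = 1.81 mA.
Then V_CE = 6.8 − 1.81×5.6 − 1.82×1.5 = -6.06 V < 0.2 V — the active assumption fails.
Re-solve with V_CE = 0.2 V. KCL at the emitter: V_E/R_E = (V_BB−0.7−V_E)/R_B + (V_CC−0.2−V_E)/R_C, giving V_E = 1.42 V.
I_C = (V_CC − 0.2 − V_E)/R_C = (6.6 − 1.42)/5.6 = 0.925 mA.
Check: I_B = (4.9 − 1.42)/180 = 0.0193 mA, and β·I_B = 2.9 mA > I_C, confirming saturation.

saturation; I_C ≈ 0.93 mA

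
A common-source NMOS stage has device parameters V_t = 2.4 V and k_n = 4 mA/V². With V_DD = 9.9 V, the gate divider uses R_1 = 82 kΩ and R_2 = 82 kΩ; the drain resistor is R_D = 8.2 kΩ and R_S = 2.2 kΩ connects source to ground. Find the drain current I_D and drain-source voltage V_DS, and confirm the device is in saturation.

V_G = V_DD·R_2/(R_1+R_2) = 9.9×82/164 = 4.95 V.
Assume saturation: I_D = (k_n/2)(V_GS − V_t)² with V_GS = V_G − I_D·R_S = 4.95 − 2.2·I_D.
Substituting gives 9.68·I_D² − 23.4·I_D + 13 = 0, with roots I_D = 0.861 or 1.56 mA.
The root I_D = 1.56 mA gives V_GS = 1.52 V ≤ V_t, so take I_D = 0.861 mA.
Then V_GS = 3.06 V and V_DS = V_DD − I_D(R_D+R_S) = 9.9 − 0.861×10.4 = 0.947 V.
Saturation requires V_DS ≥ V_GS − V_t = 0.656 V; 0.947 ≥ 0.656 ✓.

I_D ≈ 0.86 mA, V_DS ≈ 0.95 V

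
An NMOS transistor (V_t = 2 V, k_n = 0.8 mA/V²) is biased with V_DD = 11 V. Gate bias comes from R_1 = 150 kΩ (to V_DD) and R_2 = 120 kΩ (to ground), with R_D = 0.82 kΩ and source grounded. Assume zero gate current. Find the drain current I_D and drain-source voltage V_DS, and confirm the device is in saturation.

I_D ≈ 3.3 mA, V_DS ≈ 8.3 V

V_G = V_DD·R_2/(R_1+R_2) = 11×120/270 = 4.89 V. With the source grounded, V_GS = V_G = 4.89 V.
Assume saturation: I_D = (k_n/2)(V_GS − V_t)² = (0.8/2)×(4.89 − 2)² = 0.4×2.89² = 3.34 mA.
V_DS = V_DD − I_D·R_D = 11 − 3.34×0.82 = 8.26 V.
Saturation requires V_DS ≥ V_GS − V_t = 2.89 V; 8.26 ≥ 2.89 ✓.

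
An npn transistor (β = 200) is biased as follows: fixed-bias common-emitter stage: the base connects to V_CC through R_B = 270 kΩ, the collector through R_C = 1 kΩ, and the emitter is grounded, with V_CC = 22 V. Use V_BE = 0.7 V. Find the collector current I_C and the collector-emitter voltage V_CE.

I_C ≈ 16 mA, V_CE ≈ 6.2 V

Base loop: V_CC = I_B·R_B + V_BE, so I_B = (22 − 0.7)/270 kΩ = 0.0789 mA.
In the active region I_C = β·I_B = 200 × 0.0789 = 15.8 mA.
Collector loop: V_CE = V_CC − I_C·R_C = 22 − 15.8×1 = 6.22 V.
Since V_CE = 6.22 V > V_CE(sat) ≈ 0.2 V, the transistor is in the active region as assumed.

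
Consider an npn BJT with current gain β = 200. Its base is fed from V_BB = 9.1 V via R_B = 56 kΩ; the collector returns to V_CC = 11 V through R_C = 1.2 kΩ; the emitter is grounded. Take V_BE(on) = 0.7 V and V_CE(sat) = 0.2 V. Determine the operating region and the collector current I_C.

Assume active: I_B = (9.1 − 0.7)/56 = 0.15 mA, giving I_C = β·I_B = 30 mA.
But then V_CE = 11 − 30×1.2 = -25 V < V_CE(sat) = 0.2 V — impossible in the active region.
So the transistor is saturated. With V_CE = 0.2 V, I_C = (V_CC − 0.2)/R_C = 10.8/1.2 = 9 mA.
Check: β·I_B = 30 mA > I_C = 9 mA, confirming saturation.

saturation; I_C ≈ 9 mA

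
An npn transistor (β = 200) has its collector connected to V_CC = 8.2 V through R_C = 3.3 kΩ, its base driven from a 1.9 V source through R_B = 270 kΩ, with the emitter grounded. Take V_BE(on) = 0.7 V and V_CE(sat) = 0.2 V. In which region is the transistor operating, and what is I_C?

active; I_C ≈ 0.89 mA

Assume active. Base-emitter loop: I_B = (V_BB − V_BE)/R_B = (1.9 − 0.7)/270 = 0.00444 mA.
I_C = β·I_B = 200×0.00444 = 0.889 mA.
V_CE = V_CC − I_C·R_C = 8.2 − 0.889×3.3 = 5.27 V > V_CE(sat), so the active-region assumption holds.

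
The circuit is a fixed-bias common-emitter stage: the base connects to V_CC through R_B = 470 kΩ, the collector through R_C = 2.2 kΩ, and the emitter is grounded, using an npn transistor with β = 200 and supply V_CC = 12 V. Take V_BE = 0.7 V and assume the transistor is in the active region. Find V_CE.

Base loop: V_CC = I_B·R_B + V_BE, so I_B = (12 − 0.7)/470 kΩ = 0.024 mA.
In the active region I_C = β·I_B = 200 × 0.024 = 4.81 mA.
Collector loop: V_CE = V_CC − I_C·R_C = 12 − 4.81×2.2 = 1.42 V.
Since V_CE = 1.42 V > V_CE(sat) ≈ 0.2 V, the transistor is in the active region as assumed.

V_CE ≈ 1.4 V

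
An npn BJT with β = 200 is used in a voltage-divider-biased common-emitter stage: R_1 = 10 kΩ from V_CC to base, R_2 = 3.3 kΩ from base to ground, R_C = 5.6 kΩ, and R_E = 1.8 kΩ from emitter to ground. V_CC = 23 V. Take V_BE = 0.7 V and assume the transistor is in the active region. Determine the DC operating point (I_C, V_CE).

I_C ≈ 2.7 mA, V_CE ≈ 2.6 V

Thevenize the base divider: V_Th = V_CC·R_2/(R_1+R_2) = 23×3.3/13.3 = 5.71 V, R_Th = R_1‖R_2 = 2.48 kΩ.
Base-emitter loop: V_Th = I_B·R_Th + V_BE + (β+1)I_B·R_E, so I_B = (5.71 − 0.7) / (2.48 + 201×1.8) = 0.0137 mA.
I_C = β·I_B = 200×0.0137 = 2.75 mA, and I_E = (β+1)I_B = 2.76 mA.
V_CE = V_CC − I_C·R_C − I_E·R_E = 23 − 2.75×5.6 − 2.76×1.8 = 2.63 V.
V_CE = 2.63 V > 0.2 V confirms active-region operation.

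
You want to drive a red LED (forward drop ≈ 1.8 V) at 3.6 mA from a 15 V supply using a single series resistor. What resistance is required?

The resistor drops V_S − V_D = 15 − 1.8 = 13.2 V at 3.6 mA.
R = 13.2 V / 3.6 mA = 3.67 kΩ.

R ≈ 3.7 kΩ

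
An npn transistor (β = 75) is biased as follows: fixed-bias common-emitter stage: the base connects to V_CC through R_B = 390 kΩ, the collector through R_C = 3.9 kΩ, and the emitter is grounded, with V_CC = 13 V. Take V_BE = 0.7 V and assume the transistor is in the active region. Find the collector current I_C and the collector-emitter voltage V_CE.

I_C ≈ 2.4 mA, V_CE ≈ 3.8 V

Base loop: V_CC = I_B·R_B + V_BE, so I_B = (13 − 0.7)/390 kΩ = 0.0315 mA.
In the active region I_C = β·I_B = 75 × 0.0315 = 2.37 mA.
Collector loop: V_CE = V_CC − I_C·R_C = 13 − 2.37×3.9 = 3.77 V.
Since V_CE = 3.77 V > V_CE(sat) ≈ 0.2 V, the transistor is in the active region as assumed.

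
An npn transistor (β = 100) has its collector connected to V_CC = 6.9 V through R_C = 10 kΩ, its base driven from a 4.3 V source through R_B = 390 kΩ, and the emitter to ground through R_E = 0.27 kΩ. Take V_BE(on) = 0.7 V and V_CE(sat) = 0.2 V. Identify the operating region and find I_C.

saturation; I_C ≈ 0.65 mA

Assume active: I_B = (4.3 − 0.7)/(390 + 101×0.27) = 0.00863 mA, I_C = β·I_B = 0.863 mA.
Then V_CE = 6.9 − 0.863×10 − 0.871×0.27 = -1.96 V < 0.2 V — the active assumption fails.
Re-solve with V_CE = 0.2 V. KCL at the emitter: V_E/R_E = (V_BB−0.7−V_E)/R_B + (V_CC−0.2−V_E)/R_C, giving V_E = 0.178 V.
I_C = (V_CC − 0.2 − V_E)/R_C = (6.7 − 0.178)/10 = 0.652 mA.
Check: I_B = (3.6 − 0.178)/390 = 0.00877 mA, and β·I_B = 0.877 mA > I_C, confirming saturation.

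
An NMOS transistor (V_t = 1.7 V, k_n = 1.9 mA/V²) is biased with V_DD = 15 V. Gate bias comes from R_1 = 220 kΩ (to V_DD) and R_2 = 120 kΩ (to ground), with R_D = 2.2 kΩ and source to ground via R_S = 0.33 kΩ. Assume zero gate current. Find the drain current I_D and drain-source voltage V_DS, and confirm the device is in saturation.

V_G = V_DD·R_2/(R_1+R_2) = 15×120/340 = 5.29 V.
Assume saturation: I_D = (k_n/2)(V_GS − V_t)² with V_GS = V_G − I_D·R_S = 5.29 − 0.33·I_D.
Substituting gives 0.103·I_D² − 3.25·I_D + 12.3 = 0, with roots I_D = 4.38 or 27.1 mA.
The root I_D = 27.1 mA gives V_GS = -3.64 V ≤ V_t, so take I_D = 4.38 mA.
Then V_GS = 3.85 V and V_DS = V_DD − I_D(R_D+R_S) = 15 − 4.38×2.53 = 3.91 V.
Saturation requires V_DS ≥ V_GS − V_t = 2.15 V; 3.91 ≥ 2.15 ✓.

I_D ≈ 4.4 mA, V_DS ≈ 3.9 V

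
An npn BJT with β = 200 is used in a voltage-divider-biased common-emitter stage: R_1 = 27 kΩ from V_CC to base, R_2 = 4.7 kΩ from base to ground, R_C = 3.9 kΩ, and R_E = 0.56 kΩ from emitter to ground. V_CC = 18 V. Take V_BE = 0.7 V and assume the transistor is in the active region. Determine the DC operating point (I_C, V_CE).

Thevenize the base divider: V_Th = V_CC·R_2/(R_1+R_2) = 18×4.7/31.7 = 2.67 V, R_Th = R_1‖R_2 = 4 kΩ.
Base-emitter loop: V_Th = I_B·R_Th + V_BE + (β+1)I_B·R_E, so I_B = (2.67 − 0.7) / (4 + 201×0.56) = 0.0169 mA.
I_C = β·I_B = 200×0.0169 = 3.38 mA, and I_E = (β+1)I_B = 3.39 mA.
V_CE = V_CC − I_C·R_C − I_E·R_E = 18 − 3.38×3.9 − 3.39×0.56 = 2.92 V.
V_CE = 2.92 V > 0.2 V confirms active-region operation.

I_C ≈ 3.4 mA, V_CE ≈ 2.9 V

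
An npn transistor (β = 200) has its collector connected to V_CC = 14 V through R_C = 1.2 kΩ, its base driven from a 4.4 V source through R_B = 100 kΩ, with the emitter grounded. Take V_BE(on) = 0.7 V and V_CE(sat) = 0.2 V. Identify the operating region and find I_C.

active; I_C ≈ 7.4 mA

Assume active. Base-emitter loop: I_B = (V_BB − V_BE)/R_B = (4.4 − 0.7)/100 = 0.037 mA.
I_C = β·I_B = 200×0.037 = 7.4 mA.
V_CE = V_CC − I_C·R_C = 14 − 7.4×1.2 = 5.12 V > V_CE(sat), so the active-region assumption holds.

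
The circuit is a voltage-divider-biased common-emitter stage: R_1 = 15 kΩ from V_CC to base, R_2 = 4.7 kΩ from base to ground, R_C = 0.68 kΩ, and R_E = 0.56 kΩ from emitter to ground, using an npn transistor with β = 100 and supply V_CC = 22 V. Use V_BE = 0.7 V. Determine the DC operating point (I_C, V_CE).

I_C ≈ 7.6 mA, V_CE ≈ 13 V

Thevenize the base divider: V_Th = V_CC·R_2/(R_1+R_2) = 22×4.7/19.7 = 5.25 V, R_Th = R_1‖R_2 = 3.58 kΩ.
Base-emitter loop: V_Th = I_B·R_Th + V_BE + (β+1)I_B·R_E, so I_B = (5.25 − 0.7) / (3.58 + 101×0.56) = 0.0756 mA.
I_C = β·I_B = 100×0.0756 = 7.56 mA, and I_E = (β+1)I_B = 7.64 mA.
V_CE = V_CC − I_C·R_C − I_E·R_E = 22 − 7.56×0.68 − 7.64×0.56 = 12.6 V.
V_CE = 12.6 V > 0.2 V confirms active-region operation.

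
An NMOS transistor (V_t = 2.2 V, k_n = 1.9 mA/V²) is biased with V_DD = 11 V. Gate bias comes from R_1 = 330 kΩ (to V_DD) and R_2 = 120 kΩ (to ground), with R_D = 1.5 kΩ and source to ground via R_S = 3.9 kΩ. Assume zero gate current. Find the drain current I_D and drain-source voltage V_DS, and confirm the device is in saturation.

V_G = V_DD·R_2/(R_1+R_2) = 11×120/450 = 2.93 V.
Assume saturation: I_D = (k_n/2)(V_GS − V_t)² with V_GS = V_G − I_D·R_S = 2.93 − 3.9·I_D.
Substituting gives 14.4·I_D² − 6.43·I_D + 0.511 = 0, with roots I_D = 0.103 or 0.342 mA.
The root I_D = 0.342 mA gives V_GS = 1.6 V ≤ V_t, so take I_D = 0.103 mA.
Then V_GS = 2.53 V and V_DS = V_DD − I_D(R_D+R_S) = 11 − 0.103×5.4 = 10.4 V.
Saturation requires V_DS ≥ V_GS − V_t = 0.33 V; 10.4 ≥ 0.33 ✓.

I_D ≈ 0.1 mA, V_DS ≈ 10 V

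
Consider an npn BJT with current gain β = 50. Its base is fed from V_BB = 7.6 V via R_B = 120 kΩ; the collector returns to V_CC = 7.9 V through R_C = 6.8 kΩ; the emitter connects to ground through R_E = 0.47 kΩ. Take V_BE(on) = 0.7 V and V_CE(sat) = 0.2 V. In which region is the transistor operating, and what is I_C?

saturation; I_C ≈ 1.1 mA

Assume active: I_B = (7.6 − 0.7)/(120 + 51×0.47) = 0.0479 mA, I_C = β·I_B = 2.4 mA.
Then V_CE = 7.9 − 2.4×6.8 − 2.44×0.47 = -9.54 V < 0.2 V — the active assumption fails.
Re-solve with V_CE = 0.2 V. KCL at the emitter: V_E/R_E = (V_BB−0.7−V_E)/R_B + (V_CC−0.2−V_E)/R_C, giving V_E = 0.521 V.
I_C = (V_CC − 0.2 − V_E)/R_C = (7.7 − 0.521)/6.8 = 1.06 mA.
Check: I_B = (6.9 − 0.521)/120 = 0.0532 mA, and β·I_B = 2.66 mA > I_C, confirming saturation.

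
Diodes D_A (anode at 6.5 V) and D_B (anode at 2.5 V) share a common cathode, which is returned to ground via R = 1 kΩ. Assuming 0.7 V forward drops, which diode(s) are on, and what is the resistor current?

Only D_A conducts; I_R ≈ 5.8 mA

Assume both conduct. Then node N would need to be at both 6.5−0.7 = 5.8 V and 2.5−0.7 = 1.8 V, which is impossible.
Assume only D_A conducts: V_N = 6.5 − 0.7 = 5.8 V, so I_R = 5.8/1 = 5.8 mA.
Check D_B: its anode-to-cathode voltage is 2.5 − 5.8 = -3.3 V < 0.7 V, so it is off. The assumption is consistent.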